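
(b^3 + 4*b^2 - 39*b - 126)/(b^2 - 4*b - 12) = (b^2 + 10*b + 21)/(b + 2)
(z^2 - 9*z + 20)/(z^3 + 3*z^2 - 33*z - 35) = (z - 4)/(z^2 + 8*z + 7)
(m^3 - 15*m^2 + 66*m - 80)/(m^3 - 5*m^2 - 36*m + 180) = (m^2 - 10*m + 16)/(m^2 - 36)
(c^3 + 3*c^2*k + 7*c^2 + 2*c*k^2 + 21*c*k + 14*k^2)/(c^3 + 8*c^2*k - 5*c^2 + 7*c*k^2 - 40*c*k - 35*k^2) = (c^2 + 2*c*k + 7*c + 14*k)/(c^2 + 7*c*k - 5*c - 35*k)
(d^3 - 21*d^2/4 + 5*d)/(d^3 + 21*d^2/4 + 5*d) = (4*d^2 - 21*d + 20)/(4*d^2 + 21*d + 20)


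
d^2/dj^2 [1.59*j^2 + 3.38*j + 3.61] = 3.18000000000000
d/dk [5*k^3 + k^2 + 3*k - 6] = 15*k^2 + 2*k + 3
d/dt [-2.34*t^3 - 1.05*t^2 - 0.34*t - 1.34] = -7.02*t^2 - 2.1*t - 0.34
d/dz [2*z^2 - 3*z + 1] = 4*z - 3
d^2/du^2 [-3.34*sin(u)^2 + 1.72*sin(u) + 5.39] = -1.72*sin(u) - 6.68*cos(2*u)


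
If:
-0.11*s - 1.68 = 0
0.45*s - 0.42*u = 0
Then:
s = -15.27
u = -16.36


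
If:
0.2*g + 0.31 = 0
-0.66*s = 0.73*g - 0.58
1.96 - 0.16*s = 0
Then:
No Solution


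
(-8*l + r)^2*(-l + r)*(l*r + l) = -64*l^4*r - 64*l^4 + 80*l^3*r^2 + 80*l^3*r - 17*l^2*r^3 - 17*l^2*r^2 + l*r^4 + l*r^3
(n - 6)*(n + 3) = n^2 - 3*n - 18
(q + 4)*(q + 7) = q^2 + 11*q + 28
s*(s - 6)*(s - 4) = s^3 - 10*s^2 + 24*s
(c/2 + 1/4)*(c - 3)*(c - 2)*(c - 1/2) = c^4/2 - 5*c^3/2 + 23*c^2/8 + 5*c/8 - 3/4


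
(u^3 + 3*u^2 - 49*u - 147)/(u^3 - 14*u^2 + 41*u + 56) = (u^2 + 10*u + 21)/(u^2 - 7*u - 8)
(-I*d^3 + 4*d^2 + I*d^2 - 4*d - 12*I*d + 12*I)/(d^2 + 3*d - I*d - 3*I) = (-I*d^3 + d^2*(4 + I) + d*(-4 - 12*I) + 12*I)/(d^2 + d*(3 - I) - 3*I)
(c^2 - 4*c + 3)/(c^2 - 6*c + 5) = (c - 3)/(c - 5)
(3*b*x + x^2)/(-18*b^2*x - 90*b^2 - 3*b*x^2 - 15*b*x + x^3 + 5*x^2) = x/(-6*b*x - 30*b + x^2 + 5*x)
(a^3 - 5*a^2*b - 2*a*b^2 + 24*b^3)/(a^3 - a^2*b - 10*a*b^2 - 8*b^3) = (a - 3*b)/(a + b)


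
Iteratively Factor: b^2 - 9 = (b - 3)*(b + 3)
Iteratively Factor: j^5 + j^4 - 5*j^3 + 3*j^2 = (j - 1)*(j^4 + 2*j^3 - 3*j^2) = (j - 1)*(j + 3)*(j^3 - j^2) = (j - 1)^2*(j + 3)*(j^2) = j*(j - 1)^2*(j + 3)*(j)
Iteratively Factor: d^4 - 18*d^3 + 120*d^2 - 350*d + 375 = (d - 5)*(d^3 - 13*d^2 + 55*d - 75) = (d - 5)^2*(d^2 - 8*d + 15) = (d - 5)^3*(d - 3)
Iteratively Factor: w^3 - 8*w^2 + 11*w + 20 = (w + 1)*(w^2 - 9*w + 20) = (w - 5)*(w + 1)*(w - 4)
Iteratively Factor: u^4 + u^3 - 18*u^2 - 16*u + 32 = (u + 2)*(u^3 - u^2 - 16*u + 16) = (u - 1)*(u + 2)*(u^2 - 16) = (u - 4)*(u - 1)*(u + 2)*(u + 4)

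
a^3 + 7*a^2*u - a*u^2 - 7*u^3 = (a - u)*(a + u)*(a + 7*u)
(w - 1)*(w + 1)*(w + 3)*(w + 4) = w^4 + 7*w^3 + 11*w^2 - 7*w - 12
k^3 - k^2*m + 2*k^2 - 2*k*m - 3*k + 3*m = (k - 1)*(k + 3)*(k - m)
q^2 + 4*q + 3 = (q + 1)*(q + 3)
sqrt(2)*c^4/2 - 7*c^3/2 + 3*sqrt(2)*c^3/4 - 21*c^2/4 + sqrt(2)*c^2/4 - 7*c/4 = c*(c + 1/2)*(c - 7*sqrt(2)/2)*(sqrt(2)*c/2 + sqrt(2)/2)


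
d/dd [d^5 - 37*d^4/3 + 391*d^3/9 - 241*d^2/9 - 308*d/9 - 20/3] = 5*d^4 - 148*d^3/3 + 391*d^2/3 - 482*d/9 - 308/9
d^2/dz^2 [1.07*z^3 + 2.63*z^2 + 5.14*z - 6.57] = 6.42*z + 5.26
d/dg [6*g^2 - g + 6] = 12*g - 1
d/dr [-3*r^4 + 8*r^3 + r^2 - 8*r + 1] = -12*r^3 + 24*r^2 + 2*r - 8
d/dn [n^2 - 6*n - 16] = 2*n - 6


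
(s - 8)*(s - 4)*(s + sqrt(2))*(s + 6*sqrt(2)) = s^4 - 12*s^3 + 7*sqrt(2)*s^3 - 84*sqrt(2)*s^2 + 44*s^2 - 144*s + 224*sqrt(2)*s + 384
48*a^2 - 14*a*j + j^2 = (-8*a + j)*(-6*a + j)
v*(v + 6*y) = v^2 + 6*v*y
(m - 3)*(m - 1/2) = m^2 - 7*m/2 + 3/2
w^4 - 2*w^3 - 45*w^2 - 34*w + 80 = (w - 8)*(w - 1)*(w + 2)*(w + 5)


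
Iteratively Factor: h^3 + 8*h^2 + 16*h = (h)*(h^2 + 8*h + 16) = h*(h + 4)*(h + 4)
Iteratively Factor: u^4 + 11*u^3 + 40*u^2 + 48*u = (u + 4)*(u^3 + 7*u^2 + 12*u) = (u + 4)^2*(u^2 + 3*u) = u*(u + 4)^2*(u + 3)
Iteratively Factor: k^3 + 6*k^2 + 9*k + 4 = (k + 1)*(k^2 + 5*k + 4) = (k + 1)*(k + 4)*(k + 1)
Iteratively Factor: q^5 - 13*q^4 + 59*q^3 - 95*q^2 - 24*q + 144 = (q - 3)*(q^4 - 10*q^3 + 29*q^2 - 8*q - 48) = (q - 3)^2*(q^3 - 7*q^2 + 8*q + 16) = (q - 4)*(q - 3)^2*(q^2 - 3*q - 4) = (q - 4)^2*(q - 3)^2*(q + 1)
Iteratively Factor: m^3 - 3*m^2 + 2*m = (m - 2)*(m^2 - m) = m*(m - 2)*(m - 1)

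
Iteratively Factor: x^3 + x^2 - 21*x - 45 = (x + 3)*(x^2 - 2*x - 15) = (x + 3)^2*(x - 5)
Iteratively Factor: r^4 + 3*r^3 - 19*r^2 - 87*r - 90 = (r + 3)*(r^3 - 19*r - 30) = (r - 5)*(r + 3)*(r^2 + 5*r + 6) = (r - 5)*(r + 2)*(r + 3)*(r + 3)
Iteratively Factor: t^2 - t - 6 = (t + 2)*(t - 3)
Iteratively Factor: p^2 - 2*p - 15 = (p - 5)*(p + 3)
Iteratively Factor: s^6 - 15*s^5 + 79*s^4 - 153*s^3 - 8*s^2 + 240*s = (s)*(s^5 - 15*s^4 + 79*s^3 - 153*s^2 - 8*s + 240) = s*(s - 5)*(s^4 - 10*s^3 + 29*s^2 - 8*s - 48) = s*(s - 5)*(s + 1)*(s^3 - 11*s^2 + 40*s - 48) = s*(s - 5)*(s - 3)*(s + 1)*(s^2 - 8*s + 16) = s*(s - 5)*(s - 4)*(s - 3)*(s + 1)*(s - 4)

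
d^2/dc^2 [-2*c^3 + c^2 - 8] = 2 - 12*c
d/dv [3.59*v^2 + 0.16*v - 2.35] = 7.18*v + 0.16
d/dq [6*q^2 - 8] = 12*q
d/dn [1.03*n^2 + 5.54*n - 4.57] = 2.06*n + 5.54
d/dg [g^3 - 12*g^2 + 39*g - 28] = 3*g^2 - 24*g + 39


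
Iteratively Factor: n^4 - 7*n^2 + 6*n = (n - 2)*(n^3 + 2*n^2 - 3*n) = (n - 2)*(n - 1)*(n^2 + 3*n) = n*(n - 2)*(n - 1)*(n + 3)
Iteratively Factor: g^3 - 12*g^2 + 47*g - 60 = (g - 3)*(g^2 - 9*g + 20) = (g - 4)*(g - 3)*(g - 5)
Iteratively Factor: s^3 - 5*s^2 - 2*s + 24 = (s + 2)*(s^2 - 7*s + 12) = (s - 4)*(s + 2)*(s - 3)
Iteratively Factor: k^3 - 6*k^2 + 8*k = (k - 2)*(k^2 - 4*k) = k*(k - 2)*(k - 4)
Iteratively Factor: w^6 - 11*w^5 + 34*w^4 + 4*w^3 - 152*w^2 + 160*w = (w - 2)*(w^5 - 9*w^4 + 16*w^3 + 36*w^2 - 80*w) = (w - 2)*(w + 2)*(w^4 - 11*w^3 + 38*w^2 - 40*w) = (w - 2)^2*(w + 2)*(w^3 - 9*w^2 + 20*w) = (w - 4)*(w - 2)^2*(w + 2)*(w^2 - 5*w) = (w - 5)*(w - 4)*(w - 2)^2*(w + 2)*(w)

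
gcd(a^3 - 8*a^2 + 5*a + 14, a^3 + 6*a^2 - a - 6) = a + 1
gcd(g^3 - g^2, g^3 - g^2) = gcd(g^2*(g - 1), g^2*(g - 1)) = g^3 - g^2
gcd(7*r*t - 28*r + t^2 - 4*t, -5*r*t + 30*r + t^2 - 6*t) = 1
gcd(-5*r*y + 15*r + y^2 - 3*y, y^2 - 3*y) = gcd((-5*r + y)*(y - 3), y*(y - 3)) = y - 3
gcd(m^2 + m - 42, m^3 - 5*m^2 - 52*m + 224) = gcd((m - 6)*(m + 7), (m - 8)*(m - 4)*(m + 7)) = m + 7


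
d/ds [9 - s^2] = -2*s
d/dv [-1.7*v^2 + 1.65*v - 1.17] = 1.65 - 3.4*v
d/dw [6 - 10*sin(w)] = -10*cos(w)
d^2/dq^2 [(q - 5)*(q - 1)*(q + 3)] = 6*q - 6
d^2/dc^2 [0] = 0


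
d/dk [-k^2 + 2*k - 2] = 2 - 2*k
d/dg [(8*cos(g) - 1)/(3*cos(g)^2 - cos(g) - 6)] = (-24*sin(g)^2 - 6*cos(g) + 73)*sin(g)/(-3*cos(g)^2 + cos(g) + 6)^2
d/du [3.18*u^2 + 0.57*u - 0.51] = 6.36*u + 0.57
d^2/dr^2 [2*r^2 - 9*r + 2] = 4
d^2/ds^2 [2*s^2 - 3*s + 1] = 4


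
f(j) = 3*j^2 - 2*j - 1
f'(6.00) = 34.00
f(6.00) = 95.00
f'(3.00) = 16.00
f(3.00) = 20.00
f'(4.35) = 24.10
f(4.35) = 47.07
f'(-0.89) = -7.34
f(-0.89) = 3.16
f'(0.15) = -1.10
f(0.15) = -1.23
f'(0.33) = -0.02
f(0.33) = -1.33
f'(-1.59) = -11.54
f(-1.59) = 9.76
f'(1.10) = 4.60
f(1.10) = 0.43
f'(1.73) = 8.38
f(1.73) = 4.52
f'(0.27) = -0.38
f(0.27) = -1.32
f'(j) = 6*j - 2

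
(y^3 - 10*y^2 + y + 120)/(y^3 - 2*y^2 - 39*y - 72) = (y - 5)/(y + 3)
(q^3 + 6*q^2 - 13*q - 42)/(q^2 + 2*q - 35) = (q^2 - q - 6)/(q - 5)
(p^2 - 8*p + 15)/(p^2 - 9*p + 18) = (p - 5)/(p - 6)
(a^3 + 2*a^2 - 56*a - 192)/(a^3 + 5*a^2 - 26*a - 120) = (a - 8)/(a - 5)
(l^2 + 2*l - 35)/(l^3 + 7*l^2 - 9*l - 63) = (l - 5)/(l^2 - 9)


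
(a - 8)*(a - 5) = a^2 - 13*a + 40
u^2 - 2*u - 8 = (u - 4)*(u + 2)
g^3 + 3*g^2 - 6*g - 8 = (g - 2)*(g + 1)*(g + 4)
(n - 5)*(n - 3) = n^2 - 8*n + 15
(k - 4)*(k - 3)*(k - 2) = k^3 - 9*k^2 + 26*k - 24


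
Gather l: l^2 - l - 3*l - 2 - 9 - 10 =l^2 - 4*l - 21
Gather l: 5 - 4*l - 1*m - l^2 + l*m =-l^2 + l*(m - 4) - m + 5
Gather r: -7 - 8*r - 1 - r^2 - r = -r^2 - 9*r - 8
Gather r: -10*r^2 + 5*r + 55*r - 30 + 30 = -10*r^2 + 60*r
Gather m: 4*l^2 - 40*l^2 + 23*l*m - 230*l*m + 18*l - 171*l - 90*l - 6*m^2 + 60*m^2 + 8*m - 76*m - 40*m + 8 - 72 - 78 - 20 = -36*l^2 - 243*l + 54*m^2 + m*(-207*l - 108) - 162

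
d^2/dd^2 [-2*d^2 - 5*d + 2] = -4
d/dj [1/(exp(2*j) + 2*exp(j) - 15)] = -2*(exp(j) + 1)*exp(j)/(exp(2*j) + 2*exp(j) - 15)^2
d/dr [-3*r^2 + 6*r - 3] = 6 - 6*r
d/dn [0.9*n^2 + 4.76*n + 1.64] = 1.8*n + 4.76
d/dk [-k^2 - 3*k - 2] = -2*k - 3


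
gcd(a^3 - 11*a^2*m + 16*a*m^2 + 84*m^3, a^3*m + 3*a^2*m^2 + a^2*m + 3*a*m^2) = 1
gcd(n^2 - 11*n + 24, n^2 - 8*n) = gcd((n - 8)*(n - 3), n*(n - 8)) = n - 8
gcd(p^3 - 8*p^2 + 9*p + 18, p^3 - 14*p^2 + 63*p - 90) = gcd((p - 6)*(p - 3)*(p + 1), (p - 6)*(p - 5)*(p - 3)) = p^2 - 9*p + 18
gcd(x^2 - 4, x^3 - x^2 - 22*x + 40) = x - 2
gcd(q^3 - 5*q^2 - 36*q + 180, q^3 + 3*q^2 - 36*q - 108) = q^2 - 36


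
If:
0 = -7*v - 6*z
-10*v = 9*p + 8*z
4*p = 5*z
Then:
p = 0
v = 0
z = 0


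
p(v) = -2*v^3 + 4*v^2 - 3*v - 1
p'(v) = -6*v^2 + 8*v - 3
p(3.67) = -57.00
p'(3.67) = -54.45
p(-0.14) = -0.50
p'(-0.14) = -4.24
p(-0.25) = 0.03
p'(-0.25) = -5.38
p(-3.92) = 192.70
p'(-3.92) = -126.56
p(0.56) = -1.78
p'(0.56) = -0.40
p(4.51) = -116.64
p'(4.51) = -88.96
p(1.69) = -4.30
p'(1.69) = -6.62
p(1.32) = -2.59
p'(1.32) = -2.89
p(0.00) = -1.00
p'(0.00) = -3.00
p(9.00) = -1162.00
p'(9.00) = -417.00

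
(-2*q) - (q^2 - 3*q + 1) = -q^2 + q - 1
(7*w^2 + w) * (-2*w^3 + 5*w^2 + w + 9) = -14*w^5 + 33*w^4 + 12*w^3 + 64*w^2 + 9*w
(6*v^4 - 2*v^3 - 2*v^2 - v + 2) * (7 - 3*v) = -18*v^5 + 48*v^4 - 8*v^3 - 11*v^2 - 13*v + 14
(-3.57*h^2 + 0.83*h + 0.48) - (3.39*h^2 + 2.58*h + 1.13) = -6.96*h^2 - 1.75*h - 0.65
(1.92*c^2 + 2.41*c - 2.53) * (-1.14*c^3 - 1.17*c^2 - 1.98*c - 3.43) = -2.1888*c^5 - 4.9938*c^4 - 3.7371*c^3 - 8.3973*c^2 - 3.2569*c + 8.6779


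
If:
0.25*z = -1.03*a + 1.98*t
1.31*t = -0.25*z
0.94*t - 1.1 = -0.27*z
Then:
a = -7.40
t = -2.32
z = 12.14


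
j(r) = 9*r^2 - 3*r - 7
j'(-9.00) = -165.00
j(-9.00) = 749.00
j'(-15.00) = -273.00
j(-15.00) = 2063.00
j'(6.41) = 112.38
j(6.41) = 343.56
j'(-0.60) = -13.80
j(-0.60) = -1.96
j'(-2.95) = -56.10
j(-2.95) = 80.17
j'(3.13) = 53.34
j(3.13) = 71.78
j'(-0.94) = -19.92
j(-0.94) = 3.77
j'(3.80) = 65.40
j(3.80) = 111.56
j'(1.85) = 30.30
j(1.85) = 18.25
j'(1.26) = 19.68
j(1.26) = 3.51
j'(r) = 18*r - 3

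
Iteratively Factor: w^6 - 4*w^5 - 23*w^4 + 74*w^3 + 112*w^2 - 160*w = (w + 4)*(w^5 - 8*w^4 + 9*w^3 + 38*w^2 - 40*w) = (w - 1)*(w + 4)*(w^4 - 7*w^3 + 2*w^2 + 40*w) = (w - 5)*(w - 1)*(w + 4)*(w^3 - 2*w^2 - 8*w) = (w - 5)*(w - 4)*(w - 1)*(w + 4)*(w^2 + 2*w) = w*(w - 5)*(w - 4)*(w - 1)*(w + 4)*(w + 2)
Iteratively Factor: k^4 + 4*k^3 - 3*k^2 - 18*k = (k + 3)*(k^3 + k^2 - 6*k) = k*(k + 3)*(k^2 + k - 6) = k*(k + 3)^2*(k - 2)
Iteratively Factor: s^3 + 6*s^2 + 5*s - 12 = (s + 3)*(s^2 + 3*s - 4) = (s + 3)*(s + 4)*(s - 1)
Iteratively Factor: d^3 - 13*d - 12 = (d + 1)*(d^2 - d - 12) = (d + 1)*(d + 3)*(d - 4)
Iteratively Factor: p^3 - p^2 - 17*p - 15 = (p + 3)*(p^2 - 4*p - 5) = (p - 5)*(p + 3)*(p + 1)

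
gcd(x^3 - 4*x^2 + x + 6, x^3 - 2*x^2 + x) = 1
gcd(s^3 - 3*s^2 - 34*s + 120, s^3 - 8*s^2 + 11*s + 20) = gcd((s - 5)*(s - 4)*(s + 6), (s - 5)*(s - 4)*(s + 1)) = s^2 - 9*s + 20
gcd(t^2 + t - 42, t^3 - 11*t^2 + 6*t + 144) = t - 6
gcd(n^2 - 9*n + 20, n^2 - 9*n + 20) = n^2 - 9*n + 20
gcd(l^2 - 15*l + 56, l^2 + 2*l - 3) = 1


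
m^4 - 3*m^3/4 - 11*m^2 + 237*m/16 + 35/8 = (m - 5/2)*(m - 2)*(m + 1/4)*(m + 7/2)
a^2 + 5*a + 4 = (a + 1)*(a + 4)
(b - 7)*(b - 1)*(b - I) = b^3 - 8*b^2 - I*b^2 + 7*b + 8*I*b - 7*I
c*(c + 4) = c^2 + 4*c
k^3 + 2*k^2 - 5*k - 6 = (k - 2)*(k + 1)*(k + 3)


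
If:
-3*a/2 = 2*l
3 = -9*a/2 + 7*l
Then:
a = -4/13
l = 3/13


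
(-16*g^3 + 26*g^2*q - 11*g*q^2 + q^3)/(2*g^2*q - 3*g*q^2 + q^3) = (-8*g + q)/q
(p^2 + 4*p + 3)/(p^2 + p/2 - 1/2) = 2*(p + 3)/(2*p - 1)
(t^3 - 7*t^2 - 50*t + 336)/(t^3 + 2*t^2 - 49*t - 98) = (t^2 - 14*t + 48)/(t^2 - 5*t - 14)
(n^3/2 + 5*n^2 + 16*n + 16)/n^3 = 1/2 + 5/n + 16/n^2 + 16/n^3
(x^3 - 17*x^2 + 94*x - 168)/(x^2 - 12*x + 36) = (x^2 - 11*x + 28)/(x - 6)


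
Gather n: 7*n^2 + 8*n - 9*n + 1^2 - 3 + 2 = 7*n^2 - n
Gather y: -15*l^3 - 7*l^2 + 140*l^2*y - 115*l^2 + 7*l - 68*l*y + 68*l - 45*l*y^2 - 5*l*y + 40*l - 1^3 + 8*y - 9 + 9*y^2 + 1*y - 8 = -15*l^3 - 122*l^2 + 115*l + y^2*(9 - 45*l) + y*(140*l^2 - 73*l + 9) - 18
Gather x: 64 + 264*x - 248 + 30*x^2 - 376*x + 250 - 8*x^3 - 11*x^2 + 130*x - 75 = -8*x^3 + 19*x^2 + 18*x - 9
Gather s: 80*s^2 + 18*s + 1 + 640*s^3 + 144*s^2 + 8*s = 640*s^3 + 224*s^2 + 26*s + 1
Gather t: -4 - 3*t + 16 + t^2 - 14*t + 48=t^2 - 17*t + 60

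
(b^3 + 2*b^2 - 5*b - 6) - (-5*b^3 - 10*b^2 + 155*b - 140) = 6*b^3 + 12*b^2 - 160*b + 134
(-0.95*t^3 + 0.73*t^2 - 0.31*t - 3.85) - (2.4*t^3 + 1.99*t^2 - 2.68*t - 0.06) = -3.35*t^3 - 1.26*t^2 + 2.37*t - 3.79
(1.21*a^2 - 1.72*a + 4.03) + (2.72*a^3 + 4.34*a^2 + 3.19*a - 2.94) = 2.72*a^3 + 5.55*a^2 + 1.47*a + 1.09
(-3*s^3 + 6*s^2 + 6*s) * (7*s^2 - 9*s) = -21*s^5 + 69*s^4 - 12*s^3 - 54*s^2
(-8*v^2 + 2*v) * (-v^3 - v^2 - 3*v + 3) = 8*v^5 + 6*v^4 + 22*v^3 - 30*v^2 + 6*v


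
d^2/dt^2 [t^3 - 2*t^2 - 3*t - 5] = 6*t - 4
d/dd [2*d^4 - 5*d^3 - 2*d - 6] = 8*d^3 - 15*d^2 - 2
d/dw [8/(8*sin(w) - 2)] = -16*cos(w)/(4*sin(w) - 1)^2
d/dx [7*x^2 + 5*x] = 14*x + 5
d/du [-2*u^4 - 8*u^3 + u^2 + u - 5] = -8*u^3 - 24*u^2 + 2*u + 1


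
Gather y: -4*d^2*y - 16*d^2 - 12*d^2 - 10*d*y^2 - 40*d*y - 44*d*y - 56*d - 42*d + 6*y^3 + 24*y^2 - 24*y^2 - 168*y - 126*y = -28*d^2 - 10*d*y^2 - 98*d + 6*y^3 + y*(-4*d^2 - 84*d - 294)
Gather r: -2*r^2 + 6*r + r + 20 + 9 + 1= -2*r^2 + 7*r + 30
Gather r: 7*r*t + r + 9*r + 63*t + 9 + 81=r*(7*t + 10) + 63*t + 90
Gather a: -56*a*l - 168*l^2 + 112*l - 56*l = -56*a*l - 168*l^2 + 56*l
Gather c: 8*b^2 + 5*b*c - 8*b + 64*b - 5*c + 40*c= 8*b^2 + 56*b + c*(5*b + 35)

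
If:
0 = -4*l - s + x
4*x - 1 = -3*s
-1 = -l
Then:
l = 1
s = -15/7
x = 13/7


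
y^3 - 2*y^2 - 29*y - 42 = (y - 7)*(y + 2)*(y + 3)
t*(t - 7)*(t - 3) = t^3 - 10*t^2 + 21*t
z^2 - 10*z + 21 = (z - 7)*(z - 3)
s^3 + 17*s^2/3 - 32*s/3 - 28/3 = (s - 2)*(s + 2/3)*(s + 7)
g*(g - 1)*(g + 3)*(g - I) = g^4 + 2*g^3 - I*g^3 - 3*g^2 - 2*I*g^2 + 3*I*g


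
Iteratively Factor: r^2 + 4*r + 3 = (r + 3)*(r + 1)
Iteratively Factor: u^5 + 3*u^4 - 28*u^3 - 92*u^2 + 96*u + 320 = (u + 4)*(u^4 - u^3 - 24*u^2 + 4*u + 80) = (u - 5)*(u + 4)*(u^3 + 4*u^2 - 4*u - 16) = (u - 5)*(u + 4)^2*(u^2 - 4) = (u - 5)*(u - 2)*(u + 4)^2*(u + 2)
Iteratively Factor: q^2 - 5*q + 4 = (q - 4)*(q - 1)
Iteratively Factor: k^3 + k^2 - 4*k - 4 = (k + 2)*(k^2 - k - 2) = (k + 1)*(k + 2)*(k - 2)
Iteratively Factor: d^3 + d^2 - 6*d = (d + 3)*(d^2 - 2*d) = d*(d + 3)*(d - 2)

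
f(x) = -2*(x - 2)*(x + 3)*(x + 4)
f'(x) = -2*(x - 2)*(x + 3) - 2*(x - 2)*(x + 4) - 2*(x + 3)*(x + 4) = -6*x^2 - 20*x + 4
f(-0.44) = 44.47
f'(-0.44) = 11.64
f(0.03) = 48.11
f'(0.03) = 3.39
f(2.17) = -10.85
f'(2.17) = -67.65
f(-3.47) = -2.73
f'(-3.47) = 1.15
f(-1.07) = 34.72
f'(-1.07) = 18.53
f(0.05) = 48.17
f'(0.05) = 2.98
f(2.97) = -80.73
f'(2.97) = -108.33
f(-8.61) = 548.79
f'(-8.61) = -268.59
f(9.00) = -2184.00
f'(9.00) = -662.00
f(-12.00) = 2016.00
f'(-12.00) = -620.00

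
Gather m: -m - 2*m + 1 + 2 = 3 - 3*m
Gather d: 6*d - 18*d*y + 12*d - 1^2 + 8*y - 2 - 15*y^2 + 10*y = d*(18 - 18*y) - 15*y^2 + 18*y - 3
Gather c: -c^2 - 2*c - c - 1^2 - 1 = -c^2 - 3*c - 2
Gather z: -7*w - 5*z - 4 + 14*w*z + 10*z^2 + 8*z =-7*w + 10*z^2 + z*(14*w + 3) - 4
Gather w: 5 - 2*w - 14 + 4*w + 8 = 2*w - 1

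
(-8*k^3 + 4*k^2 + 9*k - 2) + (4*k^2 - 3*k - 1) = -8*k^3 + 8*k^2 + 6*k - 3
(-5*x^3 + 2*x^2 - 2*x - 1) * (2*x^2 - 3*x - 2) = -10*x^5 + 19*x^4 + 7*x + 2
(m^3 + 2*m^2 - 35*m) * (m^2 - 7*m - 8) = m^5 - 5*m^4 - 57*m^3 + 229*m^2 + 280*m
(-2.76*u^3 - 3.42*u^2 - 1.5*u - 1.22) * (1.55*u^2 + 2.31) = -4.278*u^5 - 5.301*u^4 - 8.7006*u^3 - 9.7912*u^2 - 3.465*u - 2.8182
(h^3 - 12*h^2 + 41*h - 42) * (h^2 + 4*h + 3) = h^5 - 8*h^4 - 4*h^3 + 86*h^2 - 45*h - 126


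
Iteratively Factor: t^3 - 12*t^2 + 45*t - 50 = (t - 5)*(t^2 - 7*t + 10) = (t - 5)^2*(t - 2)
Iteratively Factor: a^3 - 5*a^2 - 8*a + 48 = (a + 3)*(a^2 - 8*a + 16) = (a - 4)*(a + 3)*(a - 4)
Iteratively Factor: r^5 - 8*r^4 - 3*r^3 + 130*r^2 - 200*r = (r - 2)*(r^4 - 6*r^3 - 15*r^2 + 100*r) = (r - 2)*(r + 4)*(r^3 - 10*r^2 + 25*r) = (r - 5)*(r - 2)*(r + 4)*(r^2 - 5*r) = r*(r - 5)*(r - 2)*(r + 4)*(r - 5)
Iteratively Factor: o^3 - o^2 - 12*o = (o - 4)*(o^2 + 3*o) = o*(o - 4)*(o + 3)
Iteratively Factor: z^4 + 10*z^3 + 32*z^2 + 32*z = (z + 4)*(z^3 + 6*z^2 + 8*z) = z*(z + 4)*(z^2 + 6*z + 8) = z*(z + 2)*(z + 4)*(z + 4)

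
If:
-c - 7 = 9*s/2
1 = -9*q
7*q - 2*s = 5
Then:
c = 6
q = -1/9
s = -26/9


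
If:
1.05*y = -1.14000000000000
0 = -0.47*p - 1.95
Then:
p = -4.15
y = -1.09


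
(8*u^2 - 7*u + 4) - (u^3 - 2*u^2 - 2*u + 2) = -u^3 + 10*u^2 - 5*u + 2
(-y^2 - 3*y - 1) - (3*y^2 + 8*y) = -4*y^2 - 11*y - 1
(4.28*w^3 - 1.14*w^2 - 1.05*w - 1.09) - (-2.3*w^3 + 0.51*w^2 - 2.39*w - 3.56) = 6.58*w^3 - 1.65*w^2 + 1.34*w + 2.47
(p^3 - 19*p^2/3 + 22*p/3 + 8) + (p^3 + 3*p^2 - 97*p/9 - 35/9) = 2*p^3 - 10*p^2/3 - 31*p/9 + 37/9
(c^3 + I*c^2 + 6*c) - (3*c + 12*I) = c^3 + I*c^2 + 3*c - 12*I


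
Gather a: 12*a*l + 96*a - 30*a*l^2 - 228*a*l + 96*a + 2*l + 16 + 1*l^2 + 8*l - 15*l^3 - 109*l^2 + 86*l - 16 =a*(-30*l^2 - 216*l + 192) - 15*l^3 - 108*l^2 + 96*l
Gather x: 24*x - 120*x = -96*x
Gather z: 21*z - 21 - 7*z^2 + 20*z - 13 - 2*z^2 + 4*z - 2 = -9*z^2 + 45*z - 36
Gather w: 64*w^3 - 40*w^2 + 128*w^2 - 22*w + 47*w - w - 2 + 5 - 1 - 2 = 64*w^3 + 88*w^2 + 24*w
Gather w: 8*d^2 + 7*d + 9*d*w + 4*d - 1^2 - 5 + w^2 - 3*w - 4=8*d^2 + 11*d + w^2 + w*(9*d - 3) - 10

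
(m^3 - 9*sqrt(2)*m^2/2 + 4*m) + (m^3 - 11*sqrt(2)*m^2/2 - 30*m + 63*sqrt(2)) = 2*m^3 - 10*sqrt(2)*m^2 - 26*m + 63*sqrt(2)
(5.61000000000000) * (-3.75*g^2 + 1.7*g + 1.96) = -21.0375*g^2 + 9.537*g + 10.9956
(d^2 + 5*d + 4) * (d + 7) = d^3 + 12*d^2 + 39*d + 28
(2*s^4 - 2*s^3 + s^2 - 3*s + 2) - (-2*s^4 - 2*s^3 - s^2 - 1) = 4*s^4 + 2*s^2 - 3*s + 3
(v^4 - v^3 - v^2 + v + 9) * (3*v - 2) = 3*v^5 - 5*v^4 - v^3 + 5*v^2 + 25*v - 18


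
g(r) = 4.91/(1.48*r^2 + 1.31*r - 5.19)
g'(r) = 4.91*(-2.96*r - 1.31)/(1.48*r^2 + 1.31*r - 5.19)^2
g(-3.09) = 1.00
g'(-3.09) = 1.61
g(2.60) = 0.60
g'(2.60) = -0.65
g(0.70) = -1.38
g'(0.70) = -1.32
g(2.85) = 0.46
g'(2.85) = -0.43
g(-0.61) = -0.90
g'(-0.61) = 0.08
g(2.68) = 0.55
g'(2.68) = -0.57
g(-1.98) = -2.48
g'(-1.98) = 5.69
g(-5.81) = 0.13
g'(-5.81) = 0.06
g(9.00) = 0.04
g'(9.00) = -0.01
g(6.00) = 0.09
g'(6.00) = -0.03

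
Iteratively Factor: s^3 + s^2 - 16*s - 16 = (s - 4)*(s^2 + 5*s + 4) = (s - 4)*(s + 1)*(s + 4)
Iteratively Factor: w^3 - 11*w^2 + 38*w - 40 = (w - 4)*(w^2 - 7*w + 10) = (w - 4)*(w - 2)*(w - 5)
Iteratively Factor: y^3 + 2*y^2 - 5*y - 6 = (y - 2)*(y^2 + 4*y + 3) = (y - 2)*(y + 3)*(y + 1)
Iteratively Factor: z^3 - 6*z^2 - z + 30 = (z - 3)*(z^2 - 3*z - 10) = (z - 5)*(z - 3)*(z + 2)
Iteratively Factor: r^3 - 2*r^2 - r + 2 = (r - 2)*(r^2 - 1) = (r - 2)*(r - 1)*(r + 1)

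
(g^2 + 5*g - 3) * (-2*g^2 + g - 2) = -2*g^4 - 9*g^3 + 9*g^2 - 13*g + 6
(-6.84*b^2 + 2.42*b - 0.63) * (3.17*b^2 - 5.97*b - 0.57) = -21.6828*b^4 + 48.5062*b^3 - 12.5457*b^2 + 2.3817*b + 0.3591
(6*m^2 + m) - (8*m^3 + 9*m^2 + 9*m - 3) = -8*m^3 - 3*m^2 - 8*m + 3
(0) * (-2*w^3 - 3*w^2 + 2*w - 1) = 0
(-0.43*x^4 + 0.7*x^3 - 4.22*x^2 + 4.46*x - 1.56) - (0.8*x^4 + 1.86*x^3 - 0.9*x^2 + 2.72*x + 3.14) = -1.23*x^4 - 1.16*x^3 - 3.32*x^2 + 1.74*x - 4.7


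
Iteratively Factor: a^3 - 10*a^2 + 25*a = (a)*(a^2 - 10*a + 25) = a*(a - 5)*(a - 5)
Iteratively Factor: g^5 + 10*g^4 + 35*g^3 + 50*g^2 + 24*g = (g + 1)*(g^4 + 9*g^3 + 26*g^2 + 24*g) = (g + 1)*(g + 4)*(g^3 + 5*g^2 + 6*g) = g*(g + 1)*(g + 4)*(g^2 + 5*g + 6) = g*(g + 1)*(g + 2)*(g + 4)*(g + 3)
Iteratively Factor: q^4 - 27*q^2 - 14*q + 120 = (q - 5)*(q^3 + 5*q^2 - 2*q - 24) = (q - 5)*(q - 2)*(q^2 + 7*q + 12) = (q - 5)*(q - 2)*(q + 3)*(q + 4)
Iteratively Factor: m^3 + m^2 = (m)*(m^2 + m) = m*(m + 1)*(m)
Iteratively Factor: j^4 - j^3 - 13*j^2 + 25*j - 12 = (j - 1)*(j^3 - 13*j + 12) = (j - 3)*(j - 1)*(j^2 + 3*j - 4) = (j - 3)*(j - 1)^2*(j + 4)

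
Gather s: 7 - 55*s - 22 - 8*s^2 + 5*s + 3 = -8*s^2 - 50*s - 12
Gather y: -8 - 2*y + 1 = -2*y - 7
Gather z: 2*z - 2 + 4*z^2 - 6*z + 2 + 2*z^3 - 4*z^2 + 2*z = 2*z^3 - 2*z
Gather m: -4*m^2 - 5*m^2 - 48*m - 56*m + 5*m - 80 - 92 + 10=-9*m^2 - 99*m - 162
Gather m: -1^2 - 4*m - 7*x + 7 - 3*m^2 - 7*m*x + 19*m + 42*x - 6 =-3*m^2 + m*(15 - 7*x) + 35*x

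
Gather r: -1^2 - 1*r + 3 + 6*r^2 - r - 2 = 6*r^2 - 2*r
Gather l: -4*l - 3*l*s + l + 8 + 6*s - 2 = l*(-3*s - 3) + 6*s + 6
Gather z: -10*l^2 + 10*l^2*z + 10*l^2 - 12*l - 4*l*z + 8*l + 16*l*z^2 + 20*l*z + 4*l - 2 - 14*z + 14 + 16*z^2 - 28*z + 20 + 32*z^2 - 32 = z^2*(16*l + 48) + z*(10*l^2 + 16*l - 42)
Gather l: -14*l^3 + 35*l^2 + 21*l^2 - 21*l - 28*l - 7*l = -14*l^3 + 56*l^2 - 56*l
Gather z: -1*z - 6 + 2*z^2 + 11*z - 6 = 2*z^2 + 10*z - 12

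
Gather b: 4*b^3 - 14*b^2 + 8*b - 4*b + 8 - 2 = 4*b^3 - 14*b^2 + 4*b + 6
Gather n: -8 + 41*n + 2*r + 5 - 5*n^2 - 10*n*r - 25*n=-5*n^2 + n*(16 - 10*r) + 2*r - 3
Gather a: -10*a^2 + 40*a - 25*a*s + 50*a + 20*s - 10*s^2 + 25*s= -10*a^2 + a*(90 - 25*s) - 10*s^2 + 45*s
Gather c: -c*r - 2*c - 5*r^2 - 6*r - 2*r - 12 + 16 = c*(-r - 2) - 5*r^2 - 8*r + 4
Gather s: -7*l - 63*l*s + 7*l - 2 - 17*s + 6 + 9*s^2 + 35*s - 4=9*s^2 + s*(18 - 63*l)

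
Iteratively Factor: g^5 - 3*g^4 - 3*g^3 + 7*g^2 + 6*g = (g + 1)*(g^4 - 4*g^3 + g^2 + 6*g) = (g - 3)*(g + 1)*(g^3 - g^2 - 2*g) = (g - 3)*(g - 2)*(g + 1)*(g^2 + g) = g*(g - 3)*(g - 2)*(g + 1)*(g + 1)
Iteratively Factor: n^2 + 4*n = (n + 4)*(n)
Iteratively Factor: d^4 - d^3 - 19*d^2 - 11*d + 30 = (d - 5)*(d^3 + 4*d^2 + d - 6) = (d - 5)*(d + 2)*(d^2 + 2*d - 3) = (d - 5)*(d + 2)*(d + 3)*(d - 1)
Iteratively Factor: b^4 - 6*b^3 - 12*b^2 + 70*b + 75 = (b + 1)*(b^3 - 7*b^2 - 5*b + 75) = (b - 5)*(b + 1)*(b^2 - 2*b - 15) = (b - 5)*(b + 1)*(b + 3)*(b - 5)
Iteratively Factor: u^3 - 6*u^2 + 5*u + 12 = (u - 3)*(u^2 - 3*u - 4) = (u - 4)*(u - 3)*(u + 1)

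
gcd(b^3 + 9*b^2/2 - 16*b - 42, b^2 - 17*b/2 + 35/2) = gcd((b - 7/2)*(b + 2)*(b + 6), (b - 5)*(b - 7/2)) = b - 7/2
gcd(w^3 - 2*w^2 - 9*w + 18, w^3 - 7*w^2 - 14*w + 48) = w^2 + w - 6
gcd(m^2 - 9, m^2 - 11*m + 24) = m - 3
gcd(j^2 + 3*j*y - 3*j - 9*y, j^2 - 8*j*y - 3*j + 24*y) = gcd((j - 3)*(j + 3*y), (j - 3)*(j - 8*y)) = j - 3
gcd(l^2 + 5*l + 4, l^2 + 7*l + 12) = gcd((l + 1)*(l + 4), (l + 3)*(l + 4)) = l + 4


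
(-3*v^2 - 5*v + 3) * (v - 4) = -3*v^3 + 7*v^2 + 23*v - 12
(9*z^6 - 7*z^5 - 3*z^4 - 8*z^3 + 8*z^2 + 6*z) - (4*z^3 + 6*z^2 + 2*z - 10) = 9*z^6 - 7*z^5 - 3*z^4 - 12*z^3 + 2*z^2 + 4*z + 10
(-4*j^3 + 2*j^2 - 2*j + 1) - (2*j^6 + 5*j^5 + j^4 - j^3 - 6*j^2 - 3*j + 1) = -2*j^6 - 5*j^5 - j^4 - 3*j^3 + 8*j^2 + j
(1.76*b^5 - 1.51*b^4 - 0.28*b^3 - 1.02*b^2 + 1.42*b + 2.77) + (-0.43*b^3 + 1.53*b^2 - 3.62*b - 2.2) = 1.76*b^5 - 1.51*b^4 - 0.71*b^3 + 0.51*b^2 - 2.2*b + 0.57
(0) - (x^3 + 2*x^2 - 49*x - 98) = -x^3 - 2*x^2 + 49*x + 98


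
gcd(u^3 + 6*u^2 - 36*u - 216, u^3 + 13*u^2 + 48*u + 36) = u^2 + 12*u + 36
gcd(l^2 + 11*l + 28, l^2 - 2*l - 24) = l + 4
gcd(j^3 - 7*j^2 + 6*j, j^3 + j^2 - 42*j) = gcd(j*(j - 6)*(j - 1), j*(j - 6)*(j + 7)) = j^2 - 6*j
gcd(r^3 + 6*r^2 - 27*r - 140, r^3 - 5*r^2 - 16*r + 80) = r^2 - r - 20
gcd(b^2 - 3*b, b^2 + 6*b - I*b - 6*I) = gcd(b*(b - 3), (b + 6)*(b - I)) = 1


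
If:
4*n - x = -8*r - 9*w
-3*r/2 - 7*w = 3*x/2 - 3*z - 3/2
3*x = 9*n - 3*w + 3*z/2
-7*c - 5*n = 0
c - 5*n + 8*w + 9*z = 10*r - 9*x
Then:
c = 2287*z/1438 + 276/719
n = -16009*z/7190 - 1932/3595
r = -13351*z/3595 - 4491/3595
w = 11661*z/3595 + 3786/3595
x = -33877*z/3595 - 9582/3595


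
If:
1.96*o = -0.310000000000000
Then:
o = -0.16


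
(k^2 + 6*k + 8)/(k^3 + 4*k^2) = (k + 2)/k^2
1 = 1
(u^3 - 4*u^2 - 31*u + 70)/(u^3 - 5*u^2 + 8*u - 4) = (u^2 - 2*u - 35)/(u^2 - 3*u + 2)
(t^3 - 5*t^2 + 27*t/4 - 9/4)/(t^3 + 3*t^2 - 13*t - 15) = (t^2 - 2*t + 3/4)/(t^2 + 6*t + 5)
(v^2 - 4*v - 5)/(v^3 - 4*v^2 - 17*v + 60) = (v + 1)/(v^2 + v - 12)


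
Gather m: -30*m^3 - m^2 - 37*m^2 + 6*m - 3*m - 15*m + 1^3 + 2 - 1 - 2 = -30*m^3 - 38*m^2 - 12*m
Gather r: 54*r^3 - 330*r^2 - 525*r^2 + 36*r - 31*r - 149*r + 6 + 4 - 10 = 54*r^3 - 855*r^2 - 144*r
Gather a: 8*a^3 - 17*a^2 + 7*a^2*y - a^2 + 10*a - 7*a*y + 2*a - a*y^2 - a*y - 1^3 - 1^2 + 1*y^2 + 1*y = 8*a^3 + a^2*(7*y - 18) + a*(-y^2 - 8*y + 12) + y^2 + y - 2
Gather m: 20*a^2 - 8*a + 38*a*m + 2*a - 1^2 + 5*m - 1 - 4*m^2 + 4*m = 20*a^2 - 6*a - 4*m^2 + m*(38*a + 9) - 2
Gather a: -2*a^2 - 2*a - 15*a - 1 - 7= -2*a^2 - 17*a - 8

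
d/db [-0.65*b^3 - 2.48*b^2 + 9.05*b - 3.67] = -1.95*b^2 - 4.96*b + 9.05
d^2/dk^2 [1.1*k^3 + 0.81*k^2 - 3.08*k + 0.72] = 6.6*k + 1.62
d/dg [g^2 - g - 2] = 2*g - 1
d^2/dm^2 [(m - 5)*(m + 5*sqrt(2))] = 2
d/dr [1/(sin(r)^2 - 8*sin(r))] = 2*(4 - sin(r))*cos(r)/((sin(r) - 8)^2*sin(r)^2)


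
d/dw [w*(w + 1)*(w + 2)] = 3*w^2 + 6*w + 2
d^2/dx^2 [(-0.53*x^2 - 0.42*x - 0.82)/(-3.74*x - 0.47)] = 21.697266/(52.313624*x^3 + 19.722516*x^2 + 2.478498*x + 0.103823)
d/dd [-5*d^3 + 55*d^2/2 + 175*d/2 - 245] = -15*d^2 + 55*d + 175/2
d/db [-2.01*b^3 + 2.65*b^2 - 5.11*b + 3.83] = -6.03*b^2 + 5.3*b - 5.11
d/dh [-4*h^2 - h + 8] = -8*h - 1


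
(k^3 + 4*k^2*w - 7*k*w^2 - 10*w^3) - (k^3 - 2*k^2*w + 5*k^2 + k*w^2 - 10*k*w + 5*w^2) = 6*k^2*w - 5*k^2 - 8*k*w^2 + 10*k*w - 10*w^3 - 5*w^2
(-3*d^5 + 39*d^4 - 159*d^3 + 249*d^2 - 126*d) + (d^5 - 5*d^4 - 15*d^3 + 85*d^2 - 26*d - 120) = -2*d^5 + 34*d^4 - 174*d^3 + 334*d^2 - 152*d - 120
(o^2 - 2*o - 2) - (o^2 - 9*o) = 7*o - 2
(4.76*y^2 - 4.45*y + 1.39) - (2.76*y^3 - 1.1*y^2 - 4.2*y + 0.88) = -2.76*y^3 + 5.86*y^2 - 0.25*y + 0.51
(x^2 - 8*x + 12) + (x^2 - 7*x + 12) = 2*x^2 - 15*x + 24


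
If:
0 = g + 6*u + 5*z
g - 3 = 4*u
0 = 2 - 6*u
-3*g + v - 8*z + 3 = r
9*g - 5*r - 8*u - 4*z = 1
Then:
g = 13/3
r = 202/25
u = 1/3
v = 596/75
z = -19/15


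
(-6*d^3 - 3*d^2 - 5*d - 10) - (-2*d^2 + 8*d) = -6*d^3 - d^2 - 13*d - 10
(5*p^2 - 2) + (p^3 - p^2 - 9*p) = p^3 + 4*p^2 - 9*p - 2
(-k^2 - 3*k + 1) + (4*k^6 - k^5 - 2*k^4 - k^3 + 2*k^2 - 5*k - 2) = 4*k^6 - k^5 - 2*k^4 - k^3 + k^2 - 8*k - 1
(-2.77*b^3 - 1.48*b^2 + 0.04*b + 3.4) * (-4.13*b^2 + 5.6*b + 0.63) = 11.4401*b^5 - 9.3996*b^4 - 10.1983*b^3 - 14.7504*b^2 + 19.0652*b + 2.142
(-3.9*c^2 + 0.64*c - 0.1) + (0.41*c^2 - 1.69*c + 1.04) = -3.49*c^2 - 1.05*c + 0.94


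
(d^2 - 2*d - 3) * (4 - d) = -d^3 + 6*d^2 - 5*d - 12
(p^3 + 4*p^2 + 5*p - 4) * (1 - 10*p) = -10*p^4 - 39*p^3 - 46*p^2 + 45*p - 4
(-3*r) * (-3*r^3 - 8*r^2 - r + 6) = 9*r^4 + 24*r^3 + 3*r^2 - 18*r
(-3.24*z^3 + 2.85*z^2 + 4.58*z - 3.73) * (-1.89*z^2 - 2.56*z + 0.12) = 6.1236*z^5 + 2.9079*z^4 - 16.341*z^3 - 4.3331*z^2 + 10.0984*z - 0.4476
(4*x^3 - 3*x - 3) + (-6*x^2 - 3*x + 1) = 4*x^3 - 6*x^2 - 6*x - 2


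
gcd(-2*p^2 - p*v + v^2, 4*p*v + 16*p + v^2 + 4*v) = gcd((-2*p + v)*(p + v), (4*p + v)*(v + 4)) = 1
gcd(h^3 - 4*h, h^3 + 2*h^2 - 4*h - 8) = h^2 - 4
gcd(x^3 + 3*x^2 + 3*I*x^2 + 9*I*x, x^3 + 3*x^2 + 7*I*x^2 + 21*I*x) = x^2 + 3*x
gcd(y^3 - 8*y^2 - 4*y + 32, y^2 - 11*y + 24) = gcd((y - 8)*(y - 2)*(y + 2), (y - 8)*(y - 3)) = y - 8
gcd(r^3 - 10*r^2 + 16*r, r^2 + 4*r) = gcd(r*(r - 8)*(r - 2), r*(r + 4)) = r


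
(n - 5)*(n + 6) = n^2 + n - 30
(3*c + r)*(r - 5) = 3*c*r - 15*c + r^2 - 5*r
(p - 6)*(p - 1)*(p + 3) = p^3 - 4*p^2 - 15*p + 18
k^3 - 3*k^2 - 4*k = k*(k - 4)*(k + 1)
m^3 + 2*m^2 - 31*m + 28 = (m - 4)*(m - 1)*(m + 7)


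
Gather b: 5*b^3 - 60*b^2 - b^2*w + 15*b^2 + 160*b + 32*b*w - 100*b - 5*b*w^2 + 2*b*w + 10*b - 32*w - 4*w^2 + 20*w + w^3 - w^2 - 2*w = 5*b^3 + b^2*(-w - 45) + b*(-5*w^2 + 34*w + 70) + w^3 - 5*w^2 - 14*w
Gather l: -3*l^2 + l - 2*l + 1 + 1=-3*l^2 - l + 2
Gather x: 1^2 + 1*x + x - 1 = 2*x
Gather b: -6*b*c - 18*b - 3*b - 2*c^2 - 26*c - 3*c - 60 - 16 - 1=b*(-6*c - 21) - 2*c^2 - 29*c - 77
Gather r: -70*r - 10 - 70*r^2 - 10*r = -70*r^2 - 80*r - 10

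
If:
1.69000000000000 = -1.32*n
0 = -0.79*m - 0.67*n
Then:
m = 1.09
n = -1.28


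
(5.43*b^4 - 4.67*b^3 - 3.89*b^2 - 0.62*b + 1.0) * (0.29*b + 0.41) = 1.5747*b^5 + 0.872*b^4 - 3.0428*b^3 - 1.7747*b^2 + 0.0358*b + 0.41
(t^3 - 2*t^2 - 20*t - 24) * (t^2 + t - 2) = t^5 - t^4 - 24*t^3 - 40*t^2 + 16*t + 48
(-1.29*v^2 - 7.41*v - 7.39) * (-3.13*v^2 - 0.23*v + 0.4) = 4.0377*v^4 + 23.49*v^3 + 24.319*v^2 - 1.2643*v - 2.956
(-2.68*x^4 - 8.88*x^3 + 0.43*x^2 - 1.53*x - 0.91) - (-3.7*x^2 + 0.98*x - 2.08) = -2.68*x^4 - 8.88*x^3 + 4.13*x^2 - 2.51*x + 1.17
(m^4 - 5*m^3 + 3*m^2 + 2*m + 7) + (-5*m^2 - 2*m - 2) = m^4 - 5*m^3 - 2*m^2 + 5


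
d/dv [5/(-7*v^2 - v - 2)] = 5*(14*v + 1)/(7*v^2 + v + 2)^2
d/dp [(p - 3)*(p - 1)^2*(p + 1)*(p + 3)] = 5*p^4 - 4*p^3 - 30*p^2 + 20*p + 9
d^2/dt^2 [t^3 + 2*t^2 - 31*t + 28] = 6*t + 4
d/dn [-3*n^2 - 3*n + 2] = -6*n - 3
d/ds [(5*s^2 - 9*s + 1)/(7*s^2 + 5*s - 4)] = (88*s^2 - 54*s + 31)/(49*s^4 + 70*s^3 - 31*s^2 - 40*s + 16)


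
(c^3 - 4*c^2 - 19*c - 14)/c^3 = 1 - 4/c - 19/c^2 - 14/c^3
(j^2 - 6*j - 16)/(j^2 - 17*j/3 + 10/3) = 3*(j^2 - 6*j - 16)/(3*j^2 - 17*j + 10)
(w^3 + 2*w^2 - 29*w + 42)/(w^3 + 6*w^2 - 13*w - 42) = (w - 2)/(w + 2)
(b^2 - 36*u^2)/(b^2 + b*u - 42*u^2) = (b + 6*u)/(b + 7*u)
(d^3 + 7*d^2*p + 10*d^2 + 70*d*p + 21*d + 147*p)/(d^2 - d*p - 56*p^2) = (-d^2 - 10*d - 21)/(-d + 8*p)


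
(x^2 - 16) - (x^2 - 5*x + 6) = 5*x - 22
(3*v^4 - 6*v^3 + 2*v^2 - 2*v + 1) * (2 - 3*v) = -9*v^5 + 24*v^4 - 18*v^3 + 10*v^2 - 7*v + 2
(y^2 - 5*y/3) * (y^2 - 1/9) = y^4 - 5*y^3/3 - y^2/9 + 5*y/27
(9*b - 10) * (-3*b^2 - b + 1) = -27*b^3 + 21*b^2 + 19*b - 10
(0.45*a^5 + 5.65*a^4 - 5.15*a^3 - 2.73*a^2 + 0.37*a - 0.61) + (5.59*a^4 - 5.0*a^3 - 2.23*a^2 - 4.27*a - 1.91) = 0.45*a^5 + 11.24*a^4 - 10.15*a^3 - 4.96*a^2 - 3.9*a - 2.52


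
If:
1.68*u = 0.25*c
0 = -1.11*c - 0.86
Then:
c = -0.77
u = -0.12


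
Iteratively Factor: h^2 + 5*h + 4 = (h + 1)*(h + 4)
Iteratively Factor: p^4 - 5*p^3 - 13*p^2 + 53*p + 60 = (p - 5)*(p^3 - 13*p - 12) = (p - 5)*(p + 3)*(p^2 - 3*p - 4) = (p - 5)*(p + 1)*(p + 3)*(p - 4)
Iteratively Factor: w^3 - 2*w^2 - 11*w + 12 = (w - 4)*(w^2 + 2*w - 3) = (w - 4)*(w - 1)*(w + 3)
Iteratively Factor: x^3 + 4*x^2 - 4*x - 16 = (x - 2)*(x^2 + 6*x + 8) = (x - 2)*(x + 2)*(x + 4)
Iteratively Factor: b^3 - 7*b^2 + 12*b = (b)*(b^2 - 7*b + 12) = b*(b - 4)*(b - 3)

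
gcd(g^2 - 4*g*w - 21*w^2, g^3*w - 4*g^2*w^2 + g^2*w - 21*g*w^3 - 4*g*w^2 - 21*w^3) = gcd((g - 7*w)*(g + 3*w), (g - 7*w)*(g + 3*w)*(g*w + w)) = -g^2 + 4*g*w + 21*w^2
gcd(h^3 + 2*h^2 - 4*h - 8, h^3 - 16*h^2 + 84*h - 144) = 1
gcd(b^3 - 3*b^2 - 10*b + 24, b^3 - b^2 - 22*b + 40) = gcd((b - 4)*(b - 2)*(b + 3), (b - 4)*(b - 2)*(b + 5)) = b^2 - 6*b + 8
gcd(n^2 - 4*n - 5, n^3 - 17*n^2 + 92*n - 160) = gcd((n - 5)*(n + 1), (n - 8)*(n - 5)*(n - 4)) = n - 5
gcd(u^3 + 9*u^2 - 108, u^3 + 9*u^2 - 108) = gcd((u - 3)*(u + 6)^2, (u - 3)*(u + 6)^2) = u^3 + 9*u^2 - 108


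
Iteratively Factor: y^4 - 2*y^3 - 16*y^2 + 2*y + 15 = (y - 1)*(y^3 - y^2 - 17*y - 15) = (y - 1)*(y + 1)*(y^2 - 2*y - 15) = (y - 1)*(y + 1)*(y + 3)*(y - 5)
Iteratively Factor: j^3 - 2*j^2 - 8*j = (j + 2)*(j^2 - 4*j) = (j - 4)*(j + 2)*(j)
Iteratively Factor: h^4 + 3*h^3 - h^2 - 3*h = (h)*(h^3 + 3*h^2 - h - 3) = h*(h + 3)*(h^2 - 1) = h*(h - 1)*(h + 3)*(h + 1)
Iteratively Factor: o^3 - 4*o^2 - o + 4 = (o + 1)*(o^2 - 5*o + 4) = (o - 4)*(o + 1)*(o - 1)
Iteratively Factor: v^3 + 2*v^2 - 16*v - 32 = (v - 4)*(v^2 + 6*v + 8) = (v - 4)*(v + 2)*(v + 4)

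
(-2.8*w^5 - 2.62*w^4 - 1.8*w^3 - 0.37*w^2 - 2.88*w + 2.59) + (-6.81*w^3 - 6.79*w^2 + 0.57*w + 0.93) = -2.8*w^5 - 2.62*w^4 - 8.61*w^3 - 7.16*w^2 - 2.31*w + 3.52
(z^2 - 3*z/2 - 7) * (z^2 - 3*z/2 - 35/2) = z^4 - 3*z^3 - 89*z^2/4 + 147*z/4 + 245/2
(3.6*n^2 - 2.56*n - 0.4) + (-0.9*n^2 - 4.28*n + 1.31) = 2.7*n^2 - 6.84*n + 0.91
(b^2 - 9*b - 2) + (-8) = b^2 - 9*b - 10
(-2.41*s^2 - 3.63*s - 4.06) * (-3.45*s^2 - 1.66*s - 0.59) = 8.3145*s^4 + 16.5241*s^3 + 21.4547*s^2 + 8.8813*s + 2.3954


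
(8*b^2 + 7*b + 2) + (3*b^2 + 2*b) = 11*b^2 + 9*b + 2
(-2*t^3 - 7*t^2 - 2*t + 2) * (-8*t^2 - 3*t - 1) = 16*t^5 + 62*t^4 + 39*t^3 - 3*t^2 - 4*t - 2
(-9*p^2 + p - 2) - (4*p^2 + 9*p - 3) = -13*p^2 - 8*p + 1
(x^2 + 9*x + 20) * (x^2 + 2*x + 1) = x^4 + 11*x^3 + 39*x^2 + 49*x + 20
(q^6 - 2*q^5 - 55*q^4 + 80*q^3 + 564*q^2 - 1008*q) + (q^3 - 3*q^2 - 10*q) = q^6 - 2*q^5 - 55*q^4 + 81*q^3 + 561*q^2 - 1018*q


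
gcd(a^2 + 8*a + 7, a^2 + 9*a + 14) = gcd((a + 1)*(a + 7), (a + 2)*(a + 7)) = a + 7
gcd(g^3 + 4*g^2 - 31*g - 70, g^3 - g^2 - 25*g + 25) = g - 5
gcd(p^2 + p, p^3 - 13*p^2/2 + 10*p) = p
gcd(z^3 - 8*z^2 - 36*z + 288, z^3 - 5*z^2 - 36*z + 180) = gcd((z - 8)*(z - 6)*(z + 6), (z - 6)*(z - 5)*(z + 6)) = z^2 - 36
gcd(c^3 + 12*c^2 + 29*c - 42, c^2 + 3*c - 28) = c + 7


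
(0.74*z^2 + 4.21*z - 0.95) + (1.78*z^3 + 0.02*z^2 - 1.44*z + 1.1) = 1.78*z^3 + 0.76*z^2 + 2.77*z + 0.15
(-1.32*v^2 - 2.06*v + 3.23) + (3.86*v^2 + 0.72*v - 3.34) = 2.54*v^2 - 1.34*v - 0.11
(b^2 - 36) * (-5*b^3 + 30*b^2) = -5*b^5 + 30*b^4 + 180*b^3 - 1080*b^2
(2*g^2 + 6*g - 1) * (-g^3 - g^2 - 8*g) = -2*g^5 - 8*g^4 - 21*g^3 - 47*g^2 + 8*g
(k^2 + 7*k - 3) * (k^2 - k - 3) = k^4 + 6*k^3 - 13*k^2 - 18*k + 9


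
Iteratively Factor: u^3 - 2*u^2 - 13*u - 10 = (u + 1)*(u^2 - 3*u - 10) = (u + 1)*(u + 2)*(u - 5)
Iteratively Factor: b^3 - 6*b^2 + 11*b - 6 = (b - 1)*(b^2 - 5*b + 6) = (b - 3)*(b - 1)*(b - 2)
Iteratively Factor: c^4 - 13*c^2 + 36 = (c + 3)*(c^3 - 3*c^2 - 4*c + 12) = (c - 3)*(c + 3)*(c^2 - 4) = (c - 3)*(c - 2)*(c + 3)*(c + 2)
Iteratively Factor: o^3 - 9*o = (o)*(o^2 - 9) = o*(o + 3)*(o - 3)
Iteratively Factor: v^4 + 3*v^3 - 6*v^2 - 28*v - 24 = (v - 3)*(v^3 + 6*v^2 + 12*v + 8) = (v - 3)*(v + 2)*(v^2 + 4*v + 4) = (v - 3)*(v + 2)^2*(v + 2)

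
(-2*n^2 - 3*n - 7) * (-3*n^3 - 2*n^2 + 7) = 6*n^5 + 13*n^4 + 27*n^3 - 21*n - 49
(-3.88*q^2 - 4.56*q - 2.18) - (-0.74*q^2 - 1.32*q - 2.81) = -3.14*q^2 - 3.24*q + 0.63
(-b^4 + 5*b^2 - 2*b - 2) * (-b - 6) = b^5 + 6*b^4 - 5*b^3 - 28*b^2 + 14*b + 12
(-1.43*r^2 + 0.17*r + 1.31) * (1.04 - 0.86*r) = 1.2298*r^3 - 1.6334*r^2 - 0.9498*r + 1.3624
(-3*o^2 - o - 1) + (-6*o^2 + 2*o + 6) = -9*o^2 + o + 5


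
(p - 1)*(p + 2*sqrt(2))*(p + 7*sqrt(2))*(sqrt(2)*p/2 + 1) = sqrt(2)*p^4/2 - sqrt(2)*p^3/2 + 10*p^3 - 10*p^2 + 23*sqrt(2)*p^2 - 23*sqrt(2)*p + 28*p - 28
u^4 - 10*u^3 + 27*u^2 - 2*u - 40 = (u - 5)*(u - 4)*(u - 2)*(u + 1)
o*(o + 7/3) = o^2 + 7*o/3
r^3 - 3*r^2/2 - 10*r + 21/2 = (r - 7/2)*(r - 1)*(r + 3)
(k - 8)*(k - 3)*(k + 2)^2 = k^4 - 7*k^3 - 16*k^2 + 52*k + 96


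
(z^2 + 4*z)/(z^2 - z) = (z + 4)/(z - 1)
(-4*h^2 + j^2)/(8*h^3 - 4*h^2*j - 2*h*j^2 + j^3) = -1/(2*h - j)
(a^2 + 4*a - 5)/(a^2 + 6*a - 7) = (a + 5)/(a + 7)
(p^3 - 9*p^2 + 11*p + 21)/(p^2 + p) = p - 10 + 21/p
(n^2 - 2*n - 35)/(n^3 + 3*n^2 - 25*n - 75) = (n - 7)/(n^2 - 2*n - 15)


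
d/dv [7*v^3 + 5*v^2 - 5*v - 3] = 21*v^2 + 10*v - 5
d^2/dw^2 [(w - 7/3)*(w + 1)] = 2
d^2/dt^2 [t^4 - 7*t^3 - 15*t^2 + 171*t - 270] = 12*t^2 - 42*t - 30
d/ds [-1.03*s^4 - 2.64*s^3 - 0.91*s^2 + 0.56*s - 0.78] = -4.12*s^3 - 7.92*s^2 - 1.82*s + 0.56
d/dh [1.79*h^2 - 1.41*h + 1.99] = 3.58*h - 1.41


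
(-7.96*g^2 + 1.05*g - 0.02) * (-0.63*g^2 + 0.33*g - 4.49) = 5.0148*g^4 - 3.2883*g^3 + 36.0995*g^2 - 4.7211*g + 0.0898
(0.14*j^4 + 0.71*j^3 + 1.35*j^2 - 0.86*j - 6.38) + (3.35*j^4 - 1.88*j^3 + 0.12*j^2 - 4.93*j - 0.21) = 3.49*j^4 - 1.17*j^3 + 1.47*j^2 - 5.79*j - 6.59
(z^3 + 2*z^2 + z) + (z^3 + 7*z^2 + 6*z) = 2*z^3 + 9*z^2 + 7*z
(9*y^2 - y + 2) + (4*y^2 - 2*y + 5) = 13*y^2 - 3*y + 7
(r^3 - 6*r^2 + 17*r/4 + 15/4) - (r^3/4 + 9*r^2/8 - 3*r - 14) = 3*r^3/4 - 57*r^2/8 + 29*r/4 + 71/4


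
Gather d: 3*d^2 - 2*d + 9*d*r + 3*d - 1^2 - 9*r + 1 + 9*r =3*d^2 + d*(9*r + 1)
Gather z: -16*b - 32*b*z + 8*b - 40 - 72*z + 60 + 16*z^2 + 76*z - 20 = -8*b + 16*z^2 + z*(4 - 32*b)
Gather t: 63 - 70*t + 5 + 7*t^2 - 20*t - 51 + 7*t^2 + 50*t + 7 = 14*t^2 - 40*t + 24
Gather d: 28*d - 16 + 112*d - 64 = 140*d - 80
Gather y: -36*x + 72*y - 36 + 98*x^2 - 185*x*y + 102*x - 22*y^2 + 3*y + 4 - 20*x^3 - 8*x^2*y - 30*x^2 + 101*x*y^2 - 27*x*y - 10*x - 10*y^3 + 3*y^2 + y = -20*x^3 + 68*x^2 + 56*x - 10*y^3 + y^2*(101*x - 19) + y*(-8*x^2 - 212*x + 76) - 32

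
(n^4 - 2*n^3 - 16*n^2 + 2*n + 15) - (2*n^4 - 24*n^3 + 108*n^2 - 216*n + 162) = -n^4 + 22*n^3 - 124*n^2 + 218*n - 147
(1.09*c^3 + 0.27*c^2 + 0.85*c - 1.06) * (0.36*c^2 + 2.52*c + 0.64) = 0.3924*c^5 + 2.844*c^4 + 1.684*c^3 + 1.9332*c^2 - 2.1272*c - 0.6784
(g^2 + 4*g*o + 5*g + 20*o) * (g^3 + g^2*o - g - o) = g^5 + 5*g^4*o + 5*g^4 + 4*g^3*o^2 + 25*g^3*o - g^3 + 20*g^2*o^2 - 5*g^2*o - 5*g^2 - 4*g*o^2 - 25*g*o - 20*o^2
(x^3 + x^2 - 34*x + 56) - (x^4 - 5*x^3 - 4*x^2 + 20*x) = -x^4 + 6*x^3 + 5*x^2 - 54*x + 56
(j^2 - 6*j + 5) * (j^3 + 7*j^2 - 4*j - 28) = j^5 + j^4 - 41*j^3 + 31*j^2 + 148*j - 140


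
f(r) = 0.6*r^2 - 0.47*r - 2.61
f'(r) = 1.2*r - 0.47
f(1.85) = -1.43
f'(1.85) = 1.75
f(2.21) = -0.72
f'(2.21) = 2.18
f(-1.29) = -1.01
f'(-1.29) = -2.02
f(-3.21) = 5.08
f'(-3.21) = -4.32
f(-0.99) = -1.56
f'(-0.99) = -1.66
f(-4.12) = 9.51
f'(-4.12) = -5.41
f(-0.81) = -1.84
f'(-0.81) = -1.44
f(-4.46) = 11.42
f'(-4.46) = -5.82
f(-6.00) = 21.81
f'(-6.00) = -7.67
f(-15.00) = 139.44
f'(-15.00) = -18.47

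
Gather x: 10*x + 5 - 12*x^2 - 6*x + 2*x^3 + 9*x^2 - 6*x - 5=2*x^3 - 3*x^2 - 2*x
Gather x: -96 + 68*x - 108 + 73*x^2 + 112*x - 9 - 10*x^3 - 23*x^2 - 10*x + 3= -10*x^3 + 50*x^2 + 170*x - 210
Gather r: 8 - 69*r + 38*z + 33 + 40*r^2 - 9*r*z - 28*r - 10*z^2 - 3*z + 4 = 40*r^2 + r*(-9*z - 97) - 10*z^2 + 35*z + 45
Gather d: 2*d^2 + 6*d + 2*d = 2*d^2 + 8*d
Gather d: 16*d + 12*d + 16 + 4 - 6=28*d + 14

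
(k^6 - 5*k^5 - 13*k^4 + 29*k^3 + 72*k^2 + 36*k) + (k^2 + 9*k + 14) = k^6 - 5*k^5 - 13*k^4 + 29*k^3 + 73*k^2 + 45*k + 14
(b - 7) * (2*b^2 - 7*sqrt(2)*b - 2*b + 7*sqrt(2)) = 2*b^3 - 16*b^2 - 7*sqrt(2)*b^2 + 14*b + 56*sqrt(2)*b - 49*sqrt(2)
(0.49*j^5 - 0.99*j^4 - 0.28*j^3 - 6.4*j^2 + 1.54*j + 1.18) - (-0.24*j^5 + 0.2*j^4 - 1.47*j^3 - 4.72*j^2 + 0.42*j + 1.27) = 0.73*j^5 - 1.19*j^4 + 1.19*j^3 - 1.68*j^2 + 1.12*j - 0.0900000000000001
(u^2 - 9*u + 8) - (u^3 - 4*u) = -u^3 + u^2 - 5*u + 8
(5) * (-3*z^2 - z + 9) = -15*z^2 - 5*z + 45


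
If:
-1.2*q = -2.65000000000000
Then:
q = 2.21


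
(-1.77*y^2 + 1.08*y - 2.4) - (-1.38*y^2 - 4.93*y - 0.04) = -0.39*y^2 + 6.01*y - 2.36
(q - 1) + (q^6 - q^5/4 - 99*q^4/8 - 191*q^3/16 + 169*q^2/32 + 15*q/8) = q^6 - q^5/4 - 99*q^4/8 - 191*q^3/16 + 169*q^2/32 + 23*q/8 - 1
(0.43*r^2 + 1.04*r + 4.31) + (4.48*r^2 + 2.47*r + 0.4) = 4.91*r^2 + 3.51*r + 4.71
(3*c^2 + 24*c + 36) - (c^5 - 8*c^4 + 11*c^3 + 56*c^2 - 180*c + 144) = -c^5 + 8*c^4 - 11*c^3 - 53*c^2 + 204*c - 108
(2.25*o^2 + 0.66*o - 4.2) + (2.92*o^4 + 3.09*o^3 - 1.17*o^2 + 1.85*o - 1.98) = 2.92*o^4 + 3.09*o^3 + 1.08*o^2 + 2.51*o - 6.18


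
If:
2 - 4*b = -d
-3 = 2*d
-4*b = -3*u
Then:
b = 1/8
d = -3/2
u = 1/6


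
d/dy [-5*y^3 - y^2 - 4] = y*(-15*y - 2)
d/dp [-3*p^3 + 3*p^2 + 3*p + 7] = -9*p^2 + 6*p + 3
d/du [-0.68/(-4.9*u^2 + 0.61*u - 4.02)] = (0.4148 - 6.664*u)/(4.9*u^2 - 0.61*u + 4.02)^2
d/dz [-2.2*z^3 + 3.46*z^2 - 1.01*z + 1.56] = -6.6*z^2 + 6.92*z - 1.01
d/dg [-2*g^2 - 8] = -4*g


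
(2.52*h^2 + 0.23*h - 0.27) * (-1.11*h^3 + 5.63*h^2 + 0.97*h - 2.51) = -2.7972*h^5 + 13.9323*h^4 + 4.039*h^3 - 7.6222*h^2 - 0.8392*h + 0.6777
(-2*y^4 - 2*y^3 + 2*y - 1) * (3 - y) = 2*y^5 - 4*y^4 - 6*y^3 - 2*y^2 + 7*y - 3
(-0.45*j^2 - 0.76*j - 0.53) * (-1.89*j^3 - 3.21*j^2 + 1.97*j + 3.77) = 0.8505*j^5 + 2.8809*j^4 + 2.5548*j^3 - 1.4924*j^2 - 3.9093*j - 1.9981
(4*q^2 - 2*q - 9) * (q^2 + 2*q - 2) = 4*q^4 + 6*q^3 - 21*q^2 - 14*q + 18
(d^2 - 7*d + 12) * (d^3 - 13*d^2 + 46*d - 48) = d^5 - 20*d^4 + 149*d^3 - 526*d^2 + 888*d - 576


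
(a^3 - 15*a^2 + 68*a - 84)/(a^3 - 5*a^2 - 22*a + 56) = (a - 6)/(a + 4)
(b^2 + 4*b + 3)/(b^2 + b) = (b + 3)/b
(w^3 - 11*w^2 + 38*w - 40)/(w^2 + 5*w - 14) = (w^2 - 9*w + 20)/(w + 7)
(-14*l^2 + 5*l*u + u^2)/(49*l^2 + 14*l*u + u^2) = (-2*l + u)/(7*l + u)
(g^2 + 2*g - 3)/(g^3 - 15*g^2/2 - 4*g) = 2*(-g^2 - 2*g + 3)/(g*(-2*g^2 + 15*g + 8))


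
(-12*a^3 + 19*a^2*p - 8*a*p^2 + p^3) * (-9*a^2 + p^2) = 108*a^5 - 171*a^4*p + 60*a^3*p^2 + 10*a^2*p^3 - 8*a*p^4 + p^5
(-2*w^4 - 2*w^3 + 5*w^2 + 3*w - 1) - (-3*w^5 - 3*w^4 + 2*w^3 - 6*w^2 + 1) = 3*w^5 + w^4 - 4*w^3 + 11*w^2 + 3*w - 2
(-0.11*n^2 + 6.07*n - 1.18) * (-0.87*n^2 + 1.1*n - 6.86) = 0.0957*n^4 - 5.4019*n^3 + 8.4582*n^2 - 42.9382*n + 8.0948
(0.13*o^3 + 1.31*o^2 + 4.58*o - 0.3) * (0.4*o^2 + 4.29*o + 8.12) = 0.052*o^5 + 1.0817*o^4 + 8.5075*o^3 + 30.1654*o^2 + 35.9026*o - 2.436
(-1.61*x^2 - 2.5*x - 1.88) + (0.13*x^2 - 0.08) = -1.48*x^2 - 2.5*x - 1.96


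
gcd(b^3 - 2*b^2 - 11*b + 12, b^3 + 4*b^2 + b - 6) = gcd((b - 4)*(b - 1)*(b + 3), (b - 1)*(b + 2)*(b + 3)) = b^2 + 2*b - 3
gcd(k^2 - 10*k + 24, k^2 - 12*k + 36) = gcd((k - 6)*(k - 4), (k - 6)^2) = k - 6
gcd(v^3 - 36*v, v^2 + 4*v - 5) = 1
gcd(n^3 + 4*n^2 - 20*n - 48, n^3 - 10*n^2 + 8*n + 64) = n^2 - 2*n - 8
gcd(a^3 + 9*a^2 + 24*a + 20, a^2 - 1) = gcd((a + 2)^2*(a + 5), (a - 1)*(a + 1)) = 1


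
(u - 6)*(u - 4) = u^2 - 10*u + 24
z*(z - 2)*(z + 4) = z^3 + 2*z^2 - 8*z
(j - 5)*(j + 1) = j^2 - 4*j - 5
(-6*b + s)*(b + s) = -6*b^2 - 5*b*s + s^2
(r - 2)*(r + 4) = r^2 + 2*r - 8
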